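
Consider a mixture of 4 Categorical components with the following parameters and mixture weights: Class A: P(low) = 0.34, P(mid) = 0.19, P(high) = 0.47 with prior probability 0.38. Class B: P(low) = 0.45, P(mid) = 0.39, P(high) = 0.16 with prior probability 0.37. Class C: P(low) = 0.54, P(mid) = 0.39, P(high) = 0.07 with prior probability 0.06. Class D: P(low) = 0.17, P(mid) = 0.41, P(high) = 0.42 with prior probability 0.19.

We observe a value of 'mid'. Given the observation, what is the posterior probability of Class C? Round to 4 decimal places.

0.0736

The responsibility of component k is P(Z=k) f_k(x) divided by Σ_j P(Z=j) f_j(x).
Categorical probabilities:
  f_A = P(mid | comp) = 0.19
  f_B = P(mid | comp) = 0.39
  f_C = P(mid | comp) = 0.39
  f_D = P(mid | comp) = 0.41
Weight by the priors:
  P(Z=A)·f_A = 0.38 × 0.19 = 0.0722
  P(Z=B)·f_B = 0.37 × 0.39 = 0.1443
  P(Z=C)·f_C = 0.06 × 0.39 = 0.0234
  P(Z=D)·f_D = 0.19 × 0.41 = 0.0779
Denominator: 0.0722 + 0.1443 + 0.0234 + 0.0779 = 0.3178
So the posterior for Class C is 0.0234 / 0.3178 ≈ 0.0736.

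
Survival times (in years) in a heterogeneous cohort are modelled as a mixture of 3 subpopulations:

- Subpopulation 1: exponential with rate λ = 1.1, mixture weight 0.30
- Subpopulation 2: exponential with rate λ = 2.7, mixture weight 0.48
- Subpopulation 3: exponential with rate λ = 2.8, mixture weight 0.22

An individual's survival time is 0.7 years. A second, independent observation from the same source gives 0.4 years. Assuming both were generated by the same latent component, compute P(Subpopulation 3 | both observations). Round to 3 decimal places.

0.216

P(component k | x) = π_k·f_k(x) / marginal(x), where marginal(x) = Σ_j π_j·f_j(x).
Since both observations come from the same component, the likelihood for component k is f_k(x₁)·f_k(x₂).
  p_1 = [1.1·e^(−1.1·0.7) = 1.1·e^(−0.7700) = 0.509314] × [0.70844] = 0.360819
  p_2 = [2.7·e^(−2.7·0.7) = 2.7·e^(−1.8900) = 0.407894] × [0.916908] = 0.374001
  p_3 = [2.8·e^(−2.8·0.7) = 2.8·e^(−1.9600) = 0.394404] × [0.913583] = 0.360321
Unnormalised posteriors:
  π_1·p_1 = 0.30 × 0.360819 = 0.108246
  π_2·p_2 = 0.48 × 0.374001 = 0.179521
  π_3·p_3 = 0.22 × 0.360321 = 0.0792705
Marginal: 0.108246 + 0.179521 + 0.0792705 = 0.367037
So the posterior for Subpopulation 3 is 0.0792705 / 0.367037 ≈ 0.216.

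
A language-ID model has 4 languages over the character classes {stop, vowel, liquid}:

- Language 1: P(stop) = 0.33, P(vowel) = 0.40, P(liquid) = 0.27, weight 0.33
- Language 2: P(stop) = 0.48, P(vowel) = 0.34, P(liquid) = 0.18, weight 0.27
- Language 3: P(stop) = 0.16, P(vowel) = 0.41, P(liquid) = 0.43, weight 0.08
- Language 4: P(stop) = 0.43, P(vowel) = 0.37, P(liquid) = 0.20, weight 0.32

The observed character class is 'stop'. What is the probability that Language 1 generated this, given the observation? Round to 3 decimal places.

0.280

Apply Bayes' rule: the posterior for each component is proportional to its prior times its likelihood at x.
Component likelihoods at x = 'stop':
  L_1 = P(stop | comp) = 0.33
  L_2 = P(stop | comp) = 0.48
  L_3 = P(stop | comp) = 0.16
  L_4 = P(stop | comp) = 0.43
Prior × likelihood for each component:
  π_1·L_1 = 0.33 × 0.33 = 0.1089
  π_2·L_2 = 0.27 × 0.48 = 0.1296
  π_3·L_3 = 0.08 × 0.16 = 0.0128
  π_4·L_4 = 0.32 × 0.43 = 0.1376
Denominator: 0.1089 + 0.1296 + 0.0128 + 0.1376 = 0.3889
Responsibility of Language 1: 0.1089 / 0.3889 ≈ 0.280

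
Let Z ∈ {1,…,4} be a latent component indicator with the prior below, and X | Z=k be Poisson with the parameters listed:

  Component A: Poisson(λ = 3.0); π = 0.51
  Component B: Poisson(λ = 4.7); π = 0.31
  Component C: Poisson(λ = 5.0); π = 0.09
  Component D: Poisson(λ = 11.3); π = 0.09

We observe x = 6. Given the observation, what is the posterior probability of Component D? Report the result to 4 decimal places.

Posterior ∝ prior × likelihood, so P(k | x) ∝ w_k f_k(x); normalise over all components.
Component likelihoods at x = 6:
  L_A = 0.0504094
  L_B = 0.136167
  L_C = 0.146223
  L_D = 0.0357775
Prior × likelihood for each component:
  w_A·L_A = 0.51 × 0.0504094 = 0.0257088
  w_B·L_B = 0.31 × 0.136167 = 0.0422116
  w_C·L_C = 0.09 × 0.146223 = 0.0131601
  w_D·L_D = 0.09 × 0.0357775 = 0.00321998
Marginal: 0.0257088 + 0.0422116 + 0.0131601 + 0.00321998 = 0.0843005
P(Component D | x) = 0.00321998 / 0.0843005 ≈ 0.0382

0.0382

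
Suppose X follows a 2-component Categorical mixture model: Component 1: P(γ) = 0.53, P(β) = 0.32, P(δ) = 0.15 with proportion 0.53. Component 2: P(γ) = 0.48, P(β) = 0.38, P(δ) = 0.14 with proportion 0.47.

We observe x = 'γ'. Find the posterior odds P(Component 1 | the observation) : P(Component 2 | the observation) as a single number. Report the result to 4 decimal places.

Only the two components matter; the odds are (P(Z=i) f_i(x)) / (P(Z=j) f_j(x)).
Component likelihoods at x = 'γ':
  L_1 = P(γ | comp) = 0.53
  L_2 = P(γ | comp) = 0.48
0.2809 / 0.2256 ≈ 1.2451

1.2451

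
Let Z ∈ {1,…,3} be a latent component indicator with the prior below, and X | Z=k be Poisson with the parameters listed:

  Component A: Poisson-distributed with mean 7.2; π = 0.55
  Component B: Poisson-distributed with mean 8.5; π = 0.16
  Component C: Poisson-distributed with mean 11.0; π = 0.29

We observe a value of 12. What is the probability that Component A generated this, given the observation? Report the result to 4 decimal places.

0.2867

Apply Bayes' rule: the posterior for each component is proportional to its prior times its likelihood at x.
Poisson probabilities:
  p_A = 0.0302505
  p_B = 0.0604209
  p_C = 0.10943
Multiply by the mixture weights:
  π_A·p_A = 0.55 × 0.0302505 = 0.0166378
  π_B·p_B = 0.16 × 0.0604209 = 0.00966734
  π_C·p_C = 0.29 × 0.10943 = 0.0317347
Sum: 0.0166378 + 0.00966734 + 0.0317347 = 0.0580398
P(Component A | the observation) ≈ 0.2867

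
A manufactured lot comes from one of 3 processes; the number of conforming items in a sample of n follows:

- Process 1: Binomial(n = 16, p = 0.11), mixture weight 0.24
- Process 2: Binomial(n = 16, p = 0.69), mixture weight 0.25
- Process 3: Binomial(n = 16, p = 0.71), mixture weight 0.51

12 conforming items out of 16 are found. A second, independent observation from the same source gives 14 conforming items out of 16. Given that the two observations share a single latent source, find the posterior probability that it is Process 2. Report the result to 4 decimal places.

Apply Bayes' rule: the posterior for each component is proportional to its prior times its likelihood at x.
Since both observations come from the same component, the likelihood for component k is f_k(x₁)·f_k(x₂).
  f_1 = [3.5838e-09] × [3.6096e-12] = 1.29361e-20
  f_2 = [0.195752] × [0.0639428] = 0.012517
  f_3 = [0.211234] × [0.0834822] = 0.0176343
Weight by the priors:
  π_1·f_1 = 0.24 × 1.29361e-20 = 3.10466e-21
  π_2·f_2 = 0.25 × 0.012517 = 0.00312924
  π_3·f_3 = 0.51 × 0.0176343 = 0.00899348
Sum: 3.10466e-21 + 0.00312924 + 0.00899348 = 0.0121227
So the posterior for Process 2 is 0.00312924 / 0.0121227 ≈ 0.2581.

0.2581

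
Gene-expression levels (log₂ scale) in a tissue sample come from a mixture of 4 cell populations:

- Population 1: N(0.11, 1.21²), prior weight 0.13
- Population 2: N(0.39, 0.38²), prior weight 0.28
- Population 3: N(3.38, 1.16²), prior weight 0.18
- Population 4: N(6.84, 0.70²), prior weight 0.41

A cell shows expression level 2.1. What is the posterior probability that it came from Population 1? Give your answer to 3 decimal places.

P(component k | x) = π_k·f_k(x) / marginal(x), where marginal(x) = Σ_j π_j·f_j(x).
Normal densities:
  L_1 = 0.0852677
  L_2 = 4.20625e-05
  L_3 = 0.187091
  L_4 = 6.29685e-11
Unnormalised posteriors:
  π_1·L_1 = 0.13 × 0.0852677 = 0.0110848
  π_2·L_2 = 0.28 × 4.20625e-05 = 1.17775e-05
  π_3·L_3 = 0.18 × 0.187091 = 0.0336765
  π_4·L_4 = 0.41 × 6.29685e-11 = 2.58171e-11
Marginal: 0.0110848 + 1.17775e-05 + 0.0336765 + 2.58171e-11 = 0.044773
P(Population 1 | 2.1) = 0.0110848 / 0.044773 ≈ 0.248

0.248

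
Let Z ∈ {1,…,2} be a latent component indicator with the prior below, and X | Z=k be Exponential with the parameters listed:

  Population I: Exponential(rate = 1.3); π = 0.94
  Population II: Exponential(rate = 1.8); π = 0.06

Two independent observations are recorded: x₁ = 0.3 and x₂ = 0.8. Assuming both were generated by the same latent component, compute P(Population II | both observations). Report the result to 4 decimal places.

The responsibility of component k is w_k f_k(x) divided by Σ_j w_j f_j(x).
Since both observations come from the same component, the likelihood for component k is f_k(x₁)·f_k(x₂).
  p_I = [0.880174] × [0.459491] = 0.404432
  p_II = [1.04895] × [0.42647] = 0.447344
Weight by the priors:
  w_I·p_I = 0.94 × 0.404432 = 0.380166
  w_II·p_II = 0.06 × 0.447344 = 0.0268407
Marginal: 0.380166 + 0.0268407 = 0.407007
P(Population II | x₁,x₂) = 0.0268407 / 0.407007 ≈ 0.0659

0.0659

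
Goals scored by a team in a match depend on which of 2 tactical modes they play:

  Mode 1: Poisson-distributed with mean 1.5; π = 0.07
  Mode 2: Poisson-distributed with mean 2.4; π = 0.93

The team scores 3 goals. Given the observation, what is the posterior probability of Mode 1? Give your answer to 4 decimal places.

0.0432

The responsibility of component k is π_k f_k(x) divided by Σ_j π_j f_j(x).
Poisson probabilities:
  L_1 = e^(−1.5)·1.5^3/3! = 0.125511
  L_2 = e^(−2.4)·2.4^3/3! = 0.209014
Unnormalised posteriors:
  π_1·L_1 = 0.07 × 0.125511 = 0.00878575
  π_2·L_2 = 0.93 × 0.209014 = 0.194383
Sum: 0.00878575 + 0.194383 = 0.203169
P(Mode 1 | 3 goals) = 0.00878575 / 0.203169 ≈ 0.0432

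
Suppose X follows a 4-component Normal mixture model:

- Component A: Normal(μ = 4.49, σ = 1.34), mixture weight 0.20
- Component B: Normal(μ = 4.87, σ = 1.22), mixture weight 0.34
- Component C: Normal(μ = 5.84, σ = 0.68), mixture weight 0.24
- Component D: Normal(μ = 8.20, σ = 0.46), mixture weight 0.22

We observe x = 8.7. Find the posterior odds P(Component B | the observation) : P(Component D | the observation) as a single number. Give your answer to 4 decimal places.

0.0076

Since P(k|x) ∝ π_k f_k(x), the posterior odds are π_i f_i(x) / (π_j f_j(x)).
Evaluate each component's likelihood at the observed value:
  L_A = (1/(1.34·√(2π)))·exp(−(8.7−4.49)²/(2·1.34²)) = 0.297718·exp(-4.93543) = 0.00213982
  L_B = (1/(1.22·√(2π)))·exp(−(8.7−4.87)²/(2·1.22²)) = 0.327002·exp(-4.92774) = 0.00236842
  L_C = (1/(0.68·√(2π)))·exp(−(8.7−5.84)²/(2·0.68²)) = 0.586680·exp(-8.84472) = 8.45642e-05
  L_D = (1/(0.46·√(2π)))·exp(−(8.7−8.20)²/(2·0.46²)) = 0.867266·exp(-0.59074) = 0.480395
Odds = (0.34/0.22) × (0.00236842/0.480395) = 1.54545 × 0.00493016 ≈ 0.0076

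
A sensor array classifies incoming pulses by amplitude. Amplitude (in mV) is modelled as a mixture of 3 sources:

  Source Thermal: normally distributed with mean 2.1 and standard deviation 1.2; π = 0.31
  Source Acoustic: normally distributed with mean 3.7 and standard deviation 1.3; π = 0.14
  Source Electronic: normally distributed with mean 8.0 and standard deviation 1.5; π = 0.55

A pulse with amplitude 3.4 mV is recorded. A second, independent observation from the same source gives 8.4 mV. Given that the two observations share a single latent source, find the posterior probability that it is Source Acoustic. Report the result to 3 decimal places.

Apply Bayes' rule: the posterior for each component is proportional to its prior times its likelihood at x.
Since both observations come from the same component, the likelihood for component k is f_k(x₁)·f_k(x₂).
  L_Thermal = [0.184877] × [3.44039e-07] = 6.36049e-08
  L_Acoustic = [0.298815] × [0.000445281] = 0.000133057
  L_Electronic = [0.00241362] × [0.256671] = 0.000619508
Unnormalised posteriors:
  π_Thermal·L_Thermal = 0.31 × 6.36049e-08 = 1.97175e-08
  π_Acoustic·L_Acoustic = 0.14 × 0.000133057 = 1.86279e-05
  π_Electronic·L_Electronic = 0.55 × 0.000619508 = 0.000340729
Sum: 1.97175e-08 + 1.86279e-05 + 0.000340729 = 0.000359377
P(Source Acoustic | data) = 1.86279e-05 / 0.000359377 ≈ 0.052

0.052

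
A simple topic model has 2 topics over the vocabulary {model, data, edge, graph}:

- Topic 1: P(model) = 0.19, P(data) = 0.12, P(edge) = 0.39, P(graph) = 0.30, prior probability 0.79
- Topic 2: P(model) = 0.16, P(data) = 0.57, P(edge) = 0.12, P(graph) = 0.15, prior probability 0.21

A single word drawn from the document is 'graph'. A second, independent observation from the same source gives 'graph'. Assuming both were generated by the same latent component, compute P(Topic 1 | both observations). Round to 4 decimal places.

0.9377

The responsibility of component k is π_k f_k(x) divided by Σ_j π_j f_j(x).
Since both observations come from the same component, the likelihood for component k is f_k(x₁)·f_k(x₂).
  p_1 = [P(graph | comp) = 0.30] × [0.3] = 0.09
  p_2 = [P(graph | comp) = 0.15] × [0.15] = 0.0225
Prior × likelihood for each component:
  π_1·p_1 = 0.79 × 0.09 = 0.0711
  π_2·p_2 = 0.21 × 0.0225 = 0.004725
Marginal: 0.0711 + 0.004725 = 0.075825
P(Topic 1 | x₁, x₂) ≈ 0.9377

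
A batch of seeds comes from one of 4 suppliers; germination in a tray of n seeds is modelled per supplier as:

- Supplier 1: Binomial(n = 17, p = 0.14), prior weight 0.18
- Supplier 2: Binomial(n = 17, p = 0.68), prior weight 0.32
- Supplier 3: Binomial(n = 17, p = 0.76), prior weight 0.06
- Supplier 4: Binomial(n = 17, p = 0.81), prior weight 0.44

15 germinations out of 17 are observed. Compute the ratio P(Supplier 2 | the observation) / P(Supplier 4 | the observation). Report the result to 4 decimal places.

Only the two components matter; the odds are (π_i f_i(x)) / (π_j f_j(x)).
Binomial probabilities:
  f_1 = 1.56479e-11
  f_2 = 0.0428028
  f_3 = 0.127692
  f_4 = 0.208124
0.0136969 / 0.0915744 ≈ 0.1496

0.1496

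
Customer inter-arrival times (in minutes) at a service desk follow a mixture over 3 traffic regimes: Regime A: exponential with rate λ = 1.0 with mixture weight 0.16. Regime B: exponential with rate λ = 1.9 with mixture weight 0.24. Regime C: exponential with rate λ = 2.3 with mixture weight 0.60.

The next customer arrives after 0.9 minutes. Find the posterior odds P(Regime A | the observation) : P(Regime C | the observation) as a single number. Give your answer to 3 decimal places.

Posterior odds = (P(Z=i) f_i(x)) / (P(Z=j) f_j(x)); the normalising sum cancels.
Evaluate each component's likelihood at the observed value:
  L_A = 0.40657
  L_B = 0.343645
  L_C = 0.290227
Odds = (0.16/0.60) × (0.40657/0.290227) = 0.266667 × 1.40087 ≈ 0.374

0.374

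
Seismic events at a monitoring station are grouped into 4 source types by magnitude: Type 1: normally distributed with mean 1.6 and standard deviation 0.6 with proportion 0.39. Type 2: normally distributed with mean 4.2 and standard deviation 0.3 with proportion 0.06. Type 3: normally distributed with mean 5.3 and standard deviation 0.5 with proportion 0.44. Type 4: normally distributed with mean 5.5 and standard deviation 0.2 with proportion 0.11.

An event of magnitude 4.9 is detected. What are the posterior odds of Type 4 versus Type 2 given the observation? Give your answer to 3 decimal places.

The posterior odds equal the prior odds times the likelihood ratio: (π_i/π_j)·(f_i(x)/f_j(x)).
Component likelihoods at x = 4.9:
  p_1 = (1/(0.6·√(2π)))·exp(−(4.9−1.6)²/(2·0.6²)) = 0.664904·exp(-15.12500) = 1.79496e-07
  p_2 = (1/(0.3·√(2π)))·exp(−(4.9−4.2)²/(2·0.3²)) = 1.329808·exp(-2.72222) = 0.0874063
  p_3 = (1/(0.5·√(2π)))·exp(−(4.9−5.3)²/(2·0.5²)) = 0.797885·exp(-0.32000) = 0.579383
  p_4 = (1/(0.2·√(2π)))·exp(−(4.9−5.5)²/(2·0.2²)) = 1.994711·exp(-4.50000) = 0.0221592
Odds = (0.11/0.06) × (0.0221592/0.0874063) = 1.83333 × 0.25352 ≈ 0.465

0.465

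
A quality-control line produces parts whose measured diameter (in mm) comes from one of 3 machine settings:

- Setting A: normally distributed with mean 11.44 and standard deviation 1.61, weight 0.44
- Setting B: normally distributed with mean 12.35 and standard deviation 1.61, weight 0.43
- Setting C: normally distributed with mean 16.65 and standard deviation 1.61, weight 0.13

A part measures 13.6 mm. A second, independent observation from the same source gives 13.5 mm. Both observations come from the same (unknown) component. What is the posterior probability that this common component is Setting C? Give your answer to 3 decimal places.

Apply Bayes' rule: the posterior for each component is proportional to its prior times its likelihood at x.
Since both observations come from the same component, the likelihood for component k is f_k(x₁)·f_k(x₂).
  f_A = [0.100747] × [0.109291] = 0.0110108
  f_B = [0.183311] × [0.191997] = 0.0351953
  f_C = [0.0411897] × [0.0365468] = 0.00150535
Unnormalised posteriors:
  w_A·f_A = 0.44 × 0.0110108 = 0.00484477
  w_B·f_B = 0.43 × 0.0351953 = 0.015134
  w_C·f_C = 0.13 × 0.00150535 = 0.000195696
Sum: 0.00484477 + 0.015134 + 0.000195696 = 0.0201744
Responsibility of Setting C: 0.000195696 / 0.0201744 ≈ 0.010

0.010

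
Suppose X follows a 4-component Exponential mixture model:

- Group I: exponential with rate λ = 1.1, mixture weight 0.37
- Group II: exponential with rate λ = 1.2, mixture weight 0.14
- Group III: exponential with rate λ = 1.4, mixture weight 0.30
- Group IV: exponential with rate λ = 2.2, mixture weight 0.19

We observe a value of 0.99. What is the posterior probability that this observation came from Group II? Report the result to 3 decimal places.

P(component k | x) = π_k·f_k(x) / marginal(x), where marginal(x) = Σ_j π_j·f_j(x).
Component likelihoods at x = 0.99:
  f_I = 1.1·e^(−1.1·0.99) = 1.1·e^(−1.0890) = 0.370208
  f_II = 1.2·e^(−1.2·0.99) = 1.2·e^(−1.1880) = 0.365796
  f_III = 1.4·e^(−1.4·0.99) = 1.4·e^(−1.3860) = 0.350103
  f_IV = 2.2·e^(−2.2·0.99) = 2.2·e^(−2.1780) = 0.249189
Prior × likelihood for each component:
  π_I·f_I = 0.37 × 0.370208 = 0.136977
  π_II·f_II = 0.14 × 0.365796 = 0.0512115
  π_III·f_III = 0.30 × 0.350103 = 0.105031
  π_IV·f_IV = 0.19 × 0.249189 = 0.047346
Denominator: 0.136977 + 0.0512115 + 0.105031 + 0.047346 = 0.340565
So the posterior for Group II is 0.0512115 / 0.340565 ≈ 0.150.

0.150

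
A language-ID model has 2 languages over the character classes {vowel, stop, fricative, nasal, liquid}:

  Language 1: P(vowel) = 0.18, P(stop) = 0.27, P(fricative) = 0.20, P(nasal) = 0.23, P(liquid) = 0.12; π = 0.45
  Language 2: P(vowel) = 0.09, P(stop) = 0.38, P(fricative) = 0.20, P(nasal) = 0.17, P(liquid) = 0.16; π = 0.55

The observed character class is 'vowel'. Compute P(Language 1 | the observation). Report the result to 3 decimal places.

The responsibility of component k is π_k f_k(x) divided by Σ_j π_j f_j(x).
Evaluate each component's likelihood at the observed value:
  f_1 = P(vowel | comp) = 0.18
  f_2 = P(vowel | comp) = 0.09
Multiply by the mixture weights:
  π_1·f_1 = 0.45 × 0.18 = 0.081
  π_2·f_2 = 0.55 × 0.09 = 0.0495
Normaliser: 0.081 + 0.0495 = 0.1305
P(Language 1 | data) ≈ 0.621

0.621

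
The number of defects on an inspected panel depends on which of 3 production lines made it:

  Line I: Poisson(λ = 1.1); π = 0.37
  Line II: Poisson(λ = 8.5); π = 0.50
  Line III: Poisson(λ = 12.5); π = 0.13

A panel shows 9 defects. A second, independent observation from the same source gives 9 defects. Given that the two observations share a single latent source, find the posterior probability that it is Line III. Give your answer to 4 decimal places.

Apply Bayes' rule: the posterior for each component is proportional to its prior times its likelihood at x.
Since both observations come from the same component, the likelihood for component k is f_k(x₁)·f_k(x₂).
  f_I = [2.16295e-06] × [2.16295e-06] = 4.67837e-12
  f_II = [0.129869] × [0.129869] = 0.0168659
  f_III = [0.0765149] × [0.0765149] = 0.00585453
Prior × likelihood for each component:
  π_I·f_I = 0.37 × 4.67837e-12 = 1.731e-12
  π_II·f_II = 0.50 × 0.0168659 = 0.00843293
  π_III·f_III = 0.13 × 0.00585453 = 0.000761089
Sum: 1.731e-12 + 0.00843293 + 0.000761089 = 0.00919402
P(Line III | x₁, x₂) = 0.000761089 / 0.00919402 ≈ 0.0828

0.0828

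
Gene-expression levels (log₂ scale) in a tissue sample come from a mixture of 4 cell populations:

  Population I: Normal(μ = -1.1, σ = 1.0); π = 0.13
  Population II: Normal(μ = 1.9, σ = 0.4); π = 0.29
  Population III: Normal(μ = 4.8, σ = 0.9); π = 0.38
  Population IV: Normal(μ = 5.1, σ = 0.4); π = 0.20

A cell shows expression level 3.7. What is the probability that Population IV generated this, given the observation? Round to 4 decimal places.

0.0054

The responsibility of component k is w_k f_k(x) divided by Σ_j w_j f_j(x).
Component likelihoods at x = 3.7:
  L_I = 3.9613e-06
  L_II = 3.99594e-05
  L_III = 0.210033
  L_IV = 0.00218171
Unnormalised posteriors:
  w_I·L_I = 0.13 × 3.9613e-06 = 5.14969e-07
  w_II·L_II = 0.29 × 3.99594e-05 = 1.15882e-05
  w_III·L_III = 0.38 × 0.210033 = 0.0798125
  w_IV·L_IV = 0.20 × 0.00218171 = 0.000436341
Normaliser: 5.14969e-07 + 1.15882e-05 + 0.0798125 + 0.000436341 = 0.0802609
Responsibility of Population IV: 0.000436341 / 0.0802609 ≈ 0.0054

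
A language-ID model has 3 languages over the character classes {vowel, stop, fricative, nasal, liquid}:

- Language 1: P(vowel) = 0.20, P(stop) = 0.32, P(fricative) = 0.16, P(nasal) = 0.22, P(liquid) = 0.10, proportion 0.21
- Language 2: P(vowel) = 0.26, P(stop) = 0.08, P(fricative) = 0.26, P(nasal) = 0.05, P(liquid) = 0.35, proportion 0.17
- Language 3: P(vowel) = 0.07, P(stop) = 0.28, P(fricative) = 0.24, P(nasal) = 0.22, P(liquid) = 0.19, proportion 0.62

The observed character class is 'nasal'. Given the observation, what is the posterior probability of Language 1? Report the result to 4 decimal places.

Posterior ∝ prior × likelihood, so P(k | x) ∝ π_k f_k(x); normalise over all components.
Component likelihoods at x = 'nasal':
  f_1 = P(nasal | comp) = 0.22
  f_2 = P(nasal | comp) = 0.05
  f_3 = P(nasal | comp) = 0.22
Weight by the priors:
  π_1·f_1 = 0.21 × 0.22 = 0.0462
  π_2·f_2 = 0.17 × 0.05 = 0.0085
  π_3·f_3 = 0.62 × 0.22 = 0.1364
Marginal: 0.0462 + 0.0085 + 0.1364 = 0.1911
So the posterior for Language 1 is 0.0462 / 0.1911 ≈ 0.2418.

0.2418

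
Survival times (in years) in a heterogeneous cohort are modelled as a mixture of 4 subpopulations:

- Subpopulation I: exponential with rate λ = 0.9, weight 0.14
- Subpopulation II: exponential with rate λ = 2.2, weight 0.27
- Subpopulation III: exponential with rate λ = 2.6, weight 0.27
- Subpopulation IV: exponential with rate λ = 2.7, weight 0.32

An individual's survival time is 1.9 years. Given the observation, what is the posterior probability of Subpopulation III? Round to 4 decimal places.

0.1196

The responsibility of component k is w_k f_k(x) divided by Σ_j w_j f_j(x).
Evaluate each component's likelihood at the observed value:
  f_I = 0.9·e^(−0.9·1.9) = 0.9·e^(−1.7100) = 0.162779
  f_II = 2.2·e^(−2.2·1.9) = 2.2·e^(−4.1800) = 0.0336567
  f_III = 2.6·e^(−2.6·1.9) = 2.6·e^(−4.9400) = 0.018602
  f_IV = 2.7·e^(−2.7·1.9) = 2.7·e^(−5.1300) = 0.0159747
Weight by the priors:
  w_I·f_I = 0.14 × 0.162779 = 0.0227891
  w_II·f_II = 0.27 × 0.0336567 = 0.00908731
  w_III·f_III = 0.27 × 0.018602 = 0.00502253
  w_IV·f_IV = 0.32 × 0.0159747 = 0.00511191
Normaliser: 0.0227891 + 0.00908731 + 0.00502253 + 0.00511191 = 0.0420108
So the posterior for Subpopulation III is 0.00502253 / 0.0420108 ≈ 0.1196.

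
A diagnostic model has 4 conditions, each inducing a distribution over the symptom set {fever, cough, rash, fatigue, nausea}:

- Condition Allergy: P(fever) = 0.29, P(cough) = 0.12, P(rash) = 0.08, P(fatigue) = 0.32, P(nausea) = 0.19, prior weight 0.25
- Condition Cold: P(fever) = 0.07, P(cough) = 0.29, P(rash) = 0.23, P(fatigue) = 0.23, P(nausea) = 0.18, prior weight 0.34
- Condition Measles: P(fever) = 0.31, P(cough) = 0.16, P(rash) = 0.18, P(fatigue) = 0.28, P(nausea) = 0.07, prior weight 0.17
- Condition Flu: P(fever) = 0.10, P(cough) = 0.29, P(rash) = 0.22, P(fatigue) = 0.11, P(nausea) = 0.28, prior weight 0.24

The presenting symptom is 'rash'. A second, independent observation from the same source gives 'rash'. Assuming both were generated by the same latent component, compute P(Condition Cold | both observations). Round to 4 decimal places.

0.4899

Posterior ∝ prior × likelihood, so P(k | x) ∝ π_k f_k(x); normalise over all components.
Since both observations come from the same component, the likelihood for component k is f_k(x₁)·f_k(x₂).
  f_Allergy = [P(rash | comp) = 0.08] × [0.08] = 0.0064
  f_Cold = [P(rash | comp) = 0.23] × [0.23] = 0.0529
  f_Measles = [P(rash | comp) = 0.18] × [0.18] = 0.0324
  f_Flu = [P(rash | comp) = 0.22] × [0.22] = 0.0484
Unnormalised posteriors:
  π_Allergy·f_Allergy = 0.25 × 0.0064 = 0.0016
  π_Cold·f_Cold = 0.34 × 0.0529 = 0.017986
  π_Measles·f_Measles = 0.17 × 0.0324 = 0.005508
  π_Flu·f_Flu = 0.24 × 0.0484 = 0.011616
Sum: 0.0016 + 0.017986 + 0.005508 + 0.011616 = 0.03671
Responsibility of Condition Cold: 0.017986 / 0.03671 ≈ 0.4899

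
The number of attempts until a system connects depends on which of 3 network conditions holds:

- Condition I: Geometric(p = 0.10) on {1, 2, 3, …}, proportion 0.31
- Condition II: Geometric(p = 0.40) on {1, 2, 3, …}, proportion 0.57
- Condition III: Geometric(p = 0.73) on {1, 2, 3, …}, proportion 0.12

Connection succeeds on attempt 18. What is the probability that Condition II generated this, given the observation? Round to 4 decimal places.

P(component k | x) = π_k·f_k(x) / marginal(x), where marginal(x) = Σ_j π_j·f_j(x).
Component likelihoods at x = 18:
  L_I = 0.0166772
  L_II = 6.77066e-05
  L_III = 1.5722e-10
Unnormalised posteriors:
  π_I·L_I = 0.31 × 0.0166772 = 0.00516993
  π_II·L_II = 0.57 × 6.77066e-05 = 3.85928e-05
  π_III·L_III = 0.12 × 1.5722e-10 = 1.88664e-11
Normaliser: 0.00516993 + 3.85928e-05 + 1.88664e-11 = 0.00520852
P(Condition II | 18) ≈ 0.0074

0.0074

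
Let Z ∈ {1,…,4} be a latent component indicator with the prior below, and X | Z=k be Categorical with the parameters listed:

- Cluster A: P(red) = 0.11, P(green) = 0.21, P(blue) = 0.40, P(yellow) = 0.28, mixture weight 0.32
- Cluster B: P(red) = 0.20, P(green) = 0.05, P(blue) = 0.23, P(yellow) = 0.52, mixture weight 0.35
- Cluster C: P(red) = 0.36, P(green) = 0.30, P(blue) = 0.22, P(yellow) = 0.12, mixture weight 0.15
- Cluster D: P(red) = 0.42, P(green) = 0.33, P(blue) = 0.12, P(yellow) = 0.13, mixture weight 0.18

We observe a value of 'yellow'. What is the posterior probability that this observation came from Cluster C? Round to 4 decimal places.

By Bayes' theorem, P(k | x) = P(Z=k) f_k(x) / Σ_j P(Z=j) f_j(x).
Categorical probabilities:
  p_A = 0.28
  p_B = 0.52
  p_C = 0.12
  p_D = 0.13
Weight by the priors:
  P(Z=A)·p_A = 0.32 × 0.28 = 0.0896
  P(Z=B)·p_B = 0.35 × 0.52 = 0.182
  P(Z=C)·p_C = 0.15 × 0.12 = 0.018
  P(Z=D)·p_D = 0.18 × 0.13 = 0.0234
Denominator: 0.0896 + 0.182 + 0.018 + 0.0234 = 0.313
P(Cluster C | data) ≈ 0.0575

0.0575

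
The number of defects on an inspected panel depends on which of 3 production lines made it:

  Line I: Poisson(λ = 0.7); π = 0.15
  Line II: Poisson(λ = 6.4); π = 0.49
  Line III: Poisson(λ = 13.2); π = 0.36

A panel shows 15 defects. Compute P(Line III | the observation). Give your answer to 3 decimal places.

0.977

P(component k | x) = w_k·f_k(x) / marginal(x), where marginal(x) = Σ_j w_j·f_j(x).
Evaluate each component's likelihood at the observed value:
  f_I = 1.80287e-15
  f_II = 0.00157295
  f_III = 0.0910798
Multiply by the mixture weights:
  w_I·f_I = 0.15 × 1.80287e-15 = 2.70431e-16
  w_II·f_II = 0.49 × 0.00157295 = 0.000770746
  w_III·f_III = 0.36 × 0.0910798 = 0.0327887
Marginal: 2.70431e-16 + 0.000770746 + 0.0327887 = 0.0335595
P(Line III | the observation) = 0.0327887 / 0.0335595 ≈ 0.977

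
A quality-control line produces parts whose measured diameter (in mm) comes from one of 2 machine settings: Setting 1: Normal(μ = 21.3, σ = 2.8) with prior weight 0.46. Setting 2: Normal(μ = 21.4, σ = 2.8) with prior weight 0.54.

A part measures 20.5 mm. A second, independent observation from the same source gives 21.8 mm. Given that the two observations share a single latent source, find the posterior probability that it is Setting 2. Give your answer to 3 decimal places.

0.539

P(component k | x) = P(Z=k)·f_k(x) / marginal(x), where marginal(x) = Σ_j P(Z=j)·f_j(x).
Since both observations come from the same component, the likelihood for component k is f_k(x₁)·f_k(x₂).
  L_1 = [(1/(2.8·√(2π)))·exp(−(20.5−21.3)²/(2·2.8²)) = 0.142479·exp(-0.04082) = 0.136781] × [0.140226] = 0.0191802
  L_2 = [(1/(2.8·√(2π)))·exp(−(20.5−21.4)²/(2·2.8²)) = 0.142479·exp(-0.05166) = 0.135306] × [0.141033] = 0.0190826
Unnormalised posteriors:
  P(Z=1)·L_1 = 0.46 × 0.0191802 = 0.0088229
  P(Z=2)·L_2 = 0.54 × 0.0190826 = 0.0103046
Marginal: 0.0088229 + 0.0103046 = 0.0191275
Responsibility of Setting 2: 0.0103046 / 0.0191275 ≈ 0.539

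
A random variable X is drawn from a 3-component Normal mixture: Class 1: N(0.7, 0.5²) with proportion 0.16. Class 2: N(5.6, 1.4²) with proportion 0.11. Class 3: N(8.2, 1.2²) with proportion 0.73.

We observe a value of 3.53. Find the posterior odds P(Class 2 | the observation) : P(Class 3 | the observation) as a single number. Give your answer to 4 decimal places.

84.1611

Posterior odds = (w_i f_i(x)) / (w_j f_j(x)); the normalising sum cancels.
Normal densities:
  L_1 = 8.8206e-08
  L_2 = 0.0955126
  L_3 = 0.000171009
Odds = (0.11/0.73) × (0.0955126/0.000171009) = 0.150685 × 558.524 ≈ 84.1611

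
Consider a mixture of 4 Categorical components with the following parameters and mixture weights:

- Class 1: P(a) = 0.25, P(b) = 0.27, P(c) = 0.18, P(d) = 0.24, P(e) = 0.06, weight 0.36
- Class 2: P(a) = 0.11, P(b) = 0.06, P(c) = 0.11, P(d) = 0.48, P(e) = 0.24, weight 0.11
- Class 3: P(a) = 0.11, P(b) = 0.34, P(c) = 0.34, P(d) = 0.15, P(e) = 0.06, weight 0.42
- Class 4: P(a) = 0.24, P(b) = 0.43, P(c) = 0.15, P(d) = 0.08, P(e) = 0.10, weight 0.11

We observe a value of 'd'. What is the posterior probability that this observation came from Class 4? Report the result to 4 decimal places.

The responsibility of component k is P(Z=k) f_k(x) divided by Σ_j P(Z=j) f_j(x).
Evaluate each component's likelihood at the observed value:
  p_1 = 0.24
  p_2 = 0.48
  p_3 = 0.15
  p_4 = 0.08
Multiply by the mixture weights:
  P(Z=1)·p_1 = 0.36 × 0.24 = 0.0864
  P(Z=2)·p_2 = 0.11 × 0.48 = 0.0528
  P(Z=3)·p_3 = 0.42 × 0.15 = 0.063
  P(Z=4)·p_4 = 0.11 × 0.08 = 0.0088
Normaliser: 0.0864 + 0.0528 + 0.063 + 0.0088 = 0.211
P(Class 4 | data) = 0.0088 / 0.211 ≈ 0.0417

0.0417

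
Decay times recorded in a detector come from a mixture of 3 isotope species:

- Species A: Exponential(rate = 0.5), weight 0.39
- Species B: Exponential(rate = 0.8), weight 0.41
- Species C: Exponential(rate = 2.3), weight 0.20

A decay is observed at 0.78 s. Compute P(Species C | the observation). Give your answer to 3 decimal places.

0.199

P(component k | x) = π_k·f_k(x) / marginal(x), where marginal(x) = Σ_j π_j·f_j(x).
Evaluate each component's likelihood at the observed value:
  p_A = 0.5·e^(−0.5·0.78) = 0.5·e^(−0.3900) = 0.338528
  p_B = 0.8·e^(−0.8·0.78) = 0.8·e^(−0.6240) = 0.428638
  p_C = 2.3·e^(−2.3·0.78) = 2.3·e^(−1.7940) = 0.382475
Multiply by the mixture weights:
  π_A·p_A = 0.39 × 0.338528 = 0.132026
  π_B·p_B = 0.41 × 0.428638 = 0.175741
  π_C·p_C = 0.20 × 0.382475 = 0.0764951
Denominator: 0.132026 + 0.175741 + 0.0764951 = 0.384263
P(Species C | x) = 0.0764951 / 0.384263 ≈ 0.199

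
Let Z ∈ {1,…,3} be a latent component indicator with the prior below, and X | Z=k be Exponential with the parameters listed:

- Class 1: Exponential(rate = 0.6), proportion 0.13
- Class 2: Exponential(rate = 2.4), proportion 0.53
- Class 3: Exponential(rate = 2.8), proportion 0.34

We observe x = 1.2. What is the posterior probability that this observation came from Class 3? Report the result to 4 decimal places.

Apply Bayes' rule: the posterior for each component is proportional to its prior times its likelihood at x.
Exponential densities:
  f_1 = 0.6·e^(−0.6·1.2) = 0.6·e^(−0.7200) = 0.292051
  f_2 = 2.4·e^(−2.4·1.2) = 2.4·e^(−2.8800) = 0.134723
  f_3 = 2.8·e^(−2.8·1.2) = 2.8·e^(−3.3600) = 0.0972587
Weight by the priors:
  w_1·f_1 = 0.13 × 0.292051 = 0.0379667
  w_2·f_2 = 0.53 × 0.134723 = 0.0714034
  w_3·f_3 = 0.34 × 0.0972587 = 0.033068
Sum: 0.0379667 + 0.0714034 + 0.033068 = 0.142438
Responsibility of Class 3: 0.033068 / 0.142438 ≈ 0.2322

0.2322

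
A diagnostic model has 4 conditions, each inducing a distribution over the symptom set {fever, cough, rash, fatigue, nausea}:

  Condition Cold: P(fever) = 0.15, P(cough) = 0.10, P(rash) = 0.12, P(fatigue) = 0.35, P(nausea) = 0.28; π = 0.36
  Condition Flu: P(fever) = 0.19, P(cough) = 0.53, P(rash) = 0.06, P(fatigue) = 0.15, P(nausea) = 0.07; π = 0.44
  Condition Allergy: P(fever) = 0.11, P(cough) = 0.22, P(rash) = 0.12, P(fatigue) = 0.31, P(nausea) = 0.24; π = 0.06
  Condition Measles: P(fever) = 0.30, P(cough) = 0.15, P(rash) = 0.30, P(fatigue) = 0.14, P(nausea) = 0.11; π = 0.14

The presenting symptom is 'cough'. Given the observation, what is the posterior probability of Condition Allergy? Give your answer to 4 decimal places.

0.0435

P(component k | x) = w_k·f_k(x) / marginal(x), where marginal(x) = Σ_j w_j·f_j(x).
Component likelihoods at x = 'cough':
  f_Cold = P(cough | comp) = 0.10
  f_Flu = P(cough | comp) = 0.53
  f_Allergy = P(cough | comp) = 0.22
  f_Measles = P(cough | comp) = 0.15
Weight by the priors:
  w_Cold·f_Cold = 0.36 × 0.1 = 0.036
  w_Flu·f_Flu = 0.44 × 0.53 = 0.2332
  w_Allergy·f_Allergy = 0.06 × 0.22 = 0.0132
  w_Measles·f_Measles = 0.14 × 0.15 = 0.021
Marginal: 0.036 + 0.2332 + 0.0132 + 0.021 = 0.3034
So the posterior for Condition Allergy is 0.0132 / 0.3034 ≈ 0.0435.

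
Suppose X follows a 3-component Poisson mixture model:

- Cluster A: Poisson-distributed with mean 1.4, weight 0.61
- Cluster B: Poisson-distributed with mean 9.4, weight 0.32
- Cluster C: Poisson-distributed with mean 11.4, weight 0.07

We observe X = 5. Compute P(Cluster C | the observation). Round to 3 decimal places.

0.052

Posterior ∝ prior × likelihood, so P(k | x) ∝ π_k f_k(x); normalise over all components.
Poisson probabilities:
  L_A = 0.0110521
  L_B = 0.0505929
  L_C = 0.0179633
Multiply by the mixture weights:
  π_A·L_A = 0.61 × 0.0110521 = 0.00674181
  π_B·L_B = 0.32 × 0.0505929 = 0.0161897
  π_C·L_C = 0.07 × 0.0179633 = 0.00125743
Marginal: 0.00674181 + 0.0161897 + 0.00125743 = 0.024189
Responsibility of Cluster C: 0.00125743 / 0.024189 ≈ 0.052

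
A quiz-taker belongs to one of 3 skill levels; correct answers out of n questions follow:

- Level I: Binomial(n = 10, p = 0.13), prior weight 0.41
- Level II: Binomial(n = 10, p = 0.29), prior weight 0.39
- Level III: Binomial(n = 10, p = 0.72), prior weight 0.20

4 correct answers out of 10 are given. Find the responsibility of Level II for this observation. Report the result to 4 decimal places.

Posterior ∝ prior × likelihood, so P(k | x) ∝ π_k f_k(x); normalise over all components.
Binomial probabilities:
  p_I = C(10,4)·0.13^4·0.87^6 = 210·0.00028561·0.433626 = 0.0260081
  p_II = C(10,4)·0.29^4·0.71^6 = 210·0.00707281·0.1281 = 0.190266
  p_III = C(10,4)·0.72^4·0.28^6 = 210·0.268739·0.00048189 = 0.0271955
Unnormalised posteriors:
  π_I·p_I = 0.41 × 0.0260081 = 0.0106633
  π_II·p_II = 0.39 × 0.190266 = 0.0742038
  π_III·p_III = 0.20 × 0.0271955 = 0.00543911
Evidence: 0.0106633 + 0.0742038 + 0.00543911 = 0.0903062
So the posterior for Level II is 0.0742038 / 0.0903062 ≈ 0.8217.

0.8217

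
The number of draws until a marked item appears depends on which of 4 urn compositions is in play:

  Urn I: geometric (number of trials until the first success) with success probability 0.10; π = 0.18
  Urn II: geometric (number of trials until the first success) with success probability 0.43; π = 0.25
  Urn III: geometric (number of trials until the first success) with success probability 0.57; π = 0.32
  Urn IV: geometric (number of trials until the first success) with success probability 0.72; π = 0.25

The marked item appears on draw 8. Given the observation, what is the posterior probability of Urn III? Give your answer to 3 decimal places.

The responsibility of component k is π_k f_k(x) divided by Σ_j π_j f_j(x).
Geometric probabilities:
  p_I = 0.0478297
  p_II = 0.00840606
  p_III = 0.00154937
  p_IV = 9.71491e-05
Multiply by the mixture weights:
  π_I·p_I = 0.18 × 0.0478297 = 0.00860934
  π_II·p_II = 0.25 × 0.00840606 = 0.00210151
  π_III·p_III = 0.32 × 0.00154937 = 0.000495797
  π_IV·p_IV = 0.25 × 9.71491e-05 = 2.42873e-05
Marginal: 0.00860934 + 0.00210151 + 0.000495797 + 2.42873e-05 = 0.0112309
So the posterior for Urn III is 0.000495797 / 0.0112309 ≈ 0.044.

0.044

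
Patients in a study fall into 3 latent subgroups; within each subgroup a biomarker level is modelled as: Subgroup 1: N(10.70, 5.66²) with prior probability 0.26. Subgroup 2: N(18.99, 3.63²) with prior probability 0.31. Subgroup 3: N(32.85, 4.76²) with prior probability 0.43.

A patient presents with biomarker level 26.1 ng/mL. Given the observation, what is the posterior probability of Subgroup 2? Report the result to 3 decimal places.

By Bayes' theorem, P(k | x) = w_k f_k(x) / Σ_j w_j f_j(x).
Component likelihoods at x = 26.1 ng/mL:
  f_1 = 0.00174
  f_2 = 0.0161412
  f_3 = 0.0306647
Prior × likelihood for each component:
  w_1·f_1 = 0.26 × 0.00174 = 0.0004524
  w_2·f_2 = 0.31 × 0.0161412 = 0.00500377
  w_3·f_3 = 0.43 × 0.0306647 = 0.0131858
Evidence: 0.0004524 + 0.00500377 + 0.0131858 = 0.018642
P(Subgroup 2 | the observation) = 0.00500377 / 0.018642 ≈ 0.268

0.268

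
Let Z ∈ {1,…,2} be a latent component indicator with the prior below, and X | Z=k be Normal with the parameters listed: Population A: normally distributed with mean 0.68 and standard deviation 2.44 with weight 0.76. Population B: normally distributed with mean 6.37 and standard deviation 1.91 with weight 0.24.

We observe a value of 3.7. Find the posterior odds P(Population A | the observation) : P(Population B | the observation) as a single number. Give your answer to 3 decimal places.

Posterior odds = (w_i f_i(x)) / (w_j f_j(x)); the normalising sum cancels.
Component likelihoods at x = 3.7:
  f_A = (1/(2.44·√(2π)))·exp(−(3.7−0.68)²/(2·2.44²)) = 0.163501·exp(-0.76596) = 0.0760098
  f_B = (1/(1.91·√(2π)))·exp(−(3.7−6.37)²/(2·1.91²)) = 0.208870·exp(-0.97707) = 0.0786213
Posterior odds = (w_A·f_A) / (w_B·f_B) = (0.76·0.0760098) / (0.24·0.0786213) = 0.0577674 / 0.0188691 ≈ 3.061

3.061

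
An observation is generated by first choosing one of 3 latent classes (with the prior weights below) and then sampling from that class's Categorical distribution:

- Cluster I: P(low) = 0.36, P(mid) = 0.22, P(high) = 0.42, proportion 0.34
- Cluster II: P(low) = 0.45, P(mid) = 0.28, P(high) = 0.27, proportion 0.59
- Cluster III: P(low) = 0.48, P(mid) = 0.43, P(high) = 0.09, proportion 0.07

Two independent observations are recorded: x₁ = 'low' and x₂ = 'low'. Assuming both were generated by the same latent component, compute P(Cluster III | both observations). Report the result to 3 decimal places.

0.090

P(component k | x) = π_k·f_k(x) / marginal(x), where marginal(x) = Σ_j π_j·f_j(x).
Since both observations come from the same component, the likelihood for component k is f_k(x₁)·f_k(x₂).
  p_I = [P(low | comp) = 0.36] × [0.36] = 0.1296
  p_II = [P(low | comp) = 0.45] × [0.45] = 0.2025
  p_III = [P(low | comp) = 0.48] × [0.48] = 0.2304
Multiply by the mixture weights:
  π_I·p_I = 0.34 × 0.1296 = 0.044064
  π_II·p_II = 0.59 × 0.2025 = 0.119475
  π_III·p_III = 0.07 × 0.2304 = 0.016128
Marginal: 0.044064 + 0.119475 + 0.016128 = 0.179667
Responsibility of Cluster III: 0.016128 / 0.179667 ≈ 0.090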